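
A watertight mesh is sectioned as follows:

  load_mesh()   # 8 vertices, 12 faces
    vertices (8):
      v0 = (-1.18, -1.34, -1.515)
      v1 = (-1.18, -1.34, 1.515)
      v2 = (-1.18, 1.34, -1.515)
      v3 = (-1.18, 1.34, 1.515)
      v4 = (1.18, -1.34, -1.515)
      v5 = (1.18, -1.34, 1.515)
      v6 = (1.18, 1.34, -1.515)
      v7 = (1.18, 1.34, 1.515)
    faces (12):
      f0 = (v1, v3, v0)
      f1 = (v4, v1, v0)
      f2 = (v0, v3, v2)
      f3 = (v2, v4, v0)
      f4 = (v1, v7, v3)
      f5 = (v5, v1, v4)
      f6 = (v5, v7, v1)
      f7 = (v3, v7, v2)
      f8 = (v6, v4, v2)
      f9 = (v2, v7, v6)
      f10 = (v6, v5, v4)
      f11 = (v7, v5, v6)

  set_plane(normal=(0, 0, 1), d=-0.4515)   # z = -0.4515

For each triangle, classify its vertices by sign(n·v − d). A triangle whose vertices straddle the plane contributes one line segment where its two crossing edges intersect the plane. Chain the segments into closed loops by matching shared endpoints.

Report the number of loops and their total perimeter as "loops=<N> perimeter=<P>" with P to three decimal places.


loops=1 perimeter=10.080

Straddling triangles (8 of 12):
  (v1,v3,v0) [++-] → (-1.18, -0.399347, -0.4515)–(-1.18, -1.34, -0.4515)  len=0.9407
  (v4,v1,v0) [-+-] → (0.351663, -1.34, -0.4515)–(-1.18, -1.34, -0.4515)  len=1.5317
  (v0,v3,v2) [-+-] → (-1.18, -0.399347, -0.4515)–(-1.18, 1.34, -0.4515)  len=1.7393
  (v5,v1,v4) [++-] → (0.351663, -1.34, -0.4515)–(1.18, -1.34, -0.4515)  len=0.8283
  (v3,v7,v2) [++-] → (-0.351663, 1.34, -0.4515)–(-1.18, 1.34, -0.4515)  len=0.8283
  (v2,v7,v6) [-+-] → (-0.351663, 1.34, -0.4515)–(1.18, 1.34, -0.4515)  len=1.5317
  (v6,v5,v4) [-+-] → (1.18, 0.399347, -0.4515)–(1.18, -1.34, -0.4515)  len=1.7393
  (v7,v5,v6) [++-] → (1.18, 0.399347, -0.4515)–(1.18, 1.34, -0.4515)  len=0.9407

Chained into 1 loop(s):
  loop 1: 8 segments, perimeter = 10.0800
Total perimeter = 10.080


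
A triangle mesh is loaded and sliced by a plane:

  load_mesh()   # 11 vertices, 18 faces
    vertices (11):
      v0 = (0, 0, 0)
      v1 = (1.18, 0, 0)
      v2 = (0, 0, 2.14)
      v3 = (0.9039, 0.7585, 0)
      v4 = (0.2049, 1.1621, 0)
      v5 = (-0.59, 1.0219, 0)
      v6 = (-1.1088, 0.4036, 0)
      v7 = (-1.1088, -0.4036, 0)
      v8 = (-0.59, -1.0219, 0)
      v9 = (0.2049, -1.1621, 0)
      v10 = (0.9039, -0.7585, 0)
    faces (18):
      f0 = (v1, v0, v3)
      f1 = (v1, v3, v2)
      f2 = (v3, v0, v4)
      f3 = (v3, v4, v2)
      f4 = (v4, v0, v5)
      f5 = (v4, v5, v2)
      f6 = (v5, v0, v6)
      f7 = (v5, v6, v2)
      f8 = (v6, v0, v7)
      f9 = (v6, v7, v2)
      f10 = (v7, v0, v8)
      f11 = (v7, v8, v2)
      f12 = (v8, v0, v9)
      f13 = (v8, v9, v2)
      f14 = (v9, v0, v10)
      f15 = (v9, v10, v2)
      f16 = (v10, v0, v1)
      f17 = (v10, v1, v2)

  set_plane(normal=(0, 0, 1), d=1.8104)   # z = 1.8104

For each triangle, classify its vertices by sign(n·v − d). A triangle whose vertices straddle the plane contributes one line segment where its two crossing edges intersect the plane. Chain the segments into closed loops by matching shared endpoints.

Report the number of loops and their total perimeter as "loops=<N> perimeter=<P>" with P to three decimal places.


Straddling triangles (9 of 18):
  (v1,v3,v2) [--+] → (0.139217, 0.116823, 1.8104)–(0.181742, 0, 1.8104)  len=0.1243
  (v3,v4,v2) [--+] → (0.0315584, 0.178985, 1.8104)–(0.139217, 0.116823, 1.8104)  len=0.1243
  (v4,v5,v2) [--+] → (-0.090871, 0.157392, 1.8104)–(0.0315584, 0.178985, 1.8104)  len=0.1243
  (v5,v6,v2) [--+] → (-0.170776, 0.0621619, 1.8104)–(-0.090871, 0.157392, 1.8104)  len=0.1243
  (v6,v7,v2) [--+] → (-0.170776, -0.0621619, 1.8104)–(-0.170776, 0.0621619, 1.8104)  len=0.1243
  (v7,v8,v2) [--+] → (-0.090871, -0.157392, 1.8104)–(-0.170776, -0.0621619, 1.8104)  len=0.1243
  (v8,v9,v2) [--+] → (0.0315584, -0.178985, 1.8104)–(-0.090871, -0.157392, 1.8104)  len=0.1243
  (v9,v10,v2) [--+] → (0.139217, -0.116823, 1.8104)–(0.0315584, -0.178985, 1.8104)  len=0.1243
  (v10,v1,v2) [--+] → (0.181742, 0, 1.8104)–(0.139217, -0.116823, 1.8104)  len=0.1243

Chained into 1 loop(s):
  loop 1: 9 segments, perimeter = 1.1189
Total perimeter = 1.119

loops=1 perimeter=1.119


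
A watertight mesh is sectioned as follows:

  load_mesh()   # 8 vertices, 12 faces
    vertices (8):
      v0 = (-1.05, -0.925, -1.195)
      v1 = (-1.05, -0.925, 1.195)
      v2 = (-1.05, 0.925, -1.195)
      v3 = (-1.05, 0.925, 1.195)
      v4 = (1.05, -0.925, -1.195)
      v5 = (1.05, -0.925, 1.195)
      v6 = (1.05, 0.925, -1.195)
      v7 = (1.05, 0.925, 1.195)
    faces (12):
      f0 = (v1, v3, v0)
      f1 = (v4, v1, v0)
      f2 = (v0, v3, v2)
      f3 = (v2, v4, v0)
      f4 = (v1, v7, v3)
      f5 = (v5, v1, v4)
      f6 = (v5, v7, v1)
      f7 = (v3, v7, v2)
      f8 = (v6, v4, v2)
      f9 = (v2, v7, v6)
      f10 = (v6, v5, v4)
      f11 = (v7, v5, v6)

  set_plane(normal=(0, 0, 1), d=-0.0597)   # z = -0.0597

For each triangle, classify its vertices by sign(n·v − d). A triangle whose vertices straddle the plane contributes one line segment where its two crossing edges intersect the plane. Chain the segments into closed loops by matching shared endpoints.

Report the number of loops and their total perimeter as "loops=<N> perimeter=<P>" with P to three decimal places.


loops=1 perimeter=7.900

Straddling triangles (8 of 12):
  (v1,v3,v0) [++-] → (-1.05, -0.0462113, -0.0597)–(-1.05, -0.925, -0.0597)  len=0.8788
  (v4,v1,v0) [-+-] → (0.0524561, -0.925, -0.0597)–(-1.05, -0.925, -0.0597)  len=1.1025
  (v0,v3,v2) [-+-] → (-1.05, -0.0462113, -0.0597)–(-1.05, 0.925, -0.0597)  len=0.9712
  (v5,v1,v4) [++-] → (0.0524561, -0.925, -0.0597)–(1.05, -0.925, -0.0597)  len=0.9975
  (v3,v7,v2) [++-] → (-0.0524561, 0.925, -0.0597)–(-1.05, 0.925, -0.0597)  len=0.9975
  (v2,v7,v6) [-+-] → (-0.0524561, 0.925, -0.0597)–(1.05, 0.925, -0.0597)  len=1.1025
  (v6,v5,v4) [-+-] → (1.05, 0.0462113, -0.0597)–(1.05, -0.925, -0.0597)  len=0.9712
  (v7,v5,v6) [++-] → (1.05, 0.0462113, -0.0597)–(1.05, 0.925, -0.0597)  len=0.8788

Chained into 1 loop(s):
  loop 1: 8 segments, perimeter = 7.9000
Total perimeter = 7.900


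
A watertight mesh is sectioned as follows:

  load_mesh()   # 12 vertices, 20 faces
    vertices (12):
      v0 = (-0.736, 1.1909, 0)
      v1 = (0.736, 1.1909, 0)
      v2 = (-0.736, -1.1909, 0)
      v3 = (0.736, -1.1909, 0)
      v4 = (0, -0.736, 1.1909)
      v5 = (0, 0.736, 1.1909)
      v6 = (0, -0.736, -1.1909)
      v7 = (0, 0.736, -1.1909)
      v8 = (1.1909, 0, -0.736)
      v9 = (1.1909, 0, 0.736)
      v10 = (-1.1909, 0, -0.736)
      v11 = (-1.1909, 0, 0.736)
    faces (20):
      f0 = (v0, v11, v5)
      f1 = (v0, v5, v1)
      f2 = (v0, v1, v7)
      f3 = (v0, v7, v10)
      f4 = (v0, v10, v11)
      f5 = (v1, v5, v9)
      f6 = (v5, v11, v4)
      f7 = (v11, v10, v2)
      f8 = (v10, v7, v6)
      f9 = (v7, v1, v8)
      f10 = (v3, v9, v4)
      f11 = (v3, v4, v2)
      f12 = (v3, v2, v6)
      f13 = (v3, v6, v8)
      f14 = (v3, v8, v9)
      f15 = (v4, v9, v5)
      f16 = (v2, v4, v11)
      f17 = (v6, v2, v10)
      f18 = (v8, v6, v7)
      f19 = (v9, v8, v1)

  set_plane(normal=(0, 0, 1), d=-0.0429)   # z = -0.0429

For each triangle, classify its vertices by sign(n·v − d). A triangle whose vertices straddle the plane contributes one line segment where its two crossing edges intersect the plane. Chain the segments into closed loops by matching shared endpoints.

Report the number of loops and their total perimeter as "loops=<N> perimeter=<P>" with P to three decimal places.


Straddling triangles (10 of 20):
  (v0,v1,v7) [++-] → (0.709487, 1.17451, -0.0429)–(-0.709487, 1.17451, -0.0429)  len=1.4190
  (v0,v7,v10) [+--] → (-0.709487, 1.17451, -0.0429)–(-0.762515, 1.12148, -0.0429)  len=0.0750
  (v0,v10,v11) [+-+] → (-0.762515, 1.12148, -0.0429)–(-1.1909, 0, -0.0429)  len=1.2005
  (v11,v10,v2) [+-+] → (-1.1909, 0, -0.0429)–(-0.762515, -1.12148, -0.0429)  len=1.2005
  (v7,v1,v8) [-+-] → (0.709487, 1.17451, -0.0429)–(0.762515, 1.12148, -0.0429)  len=0.0750
  (v3,v2,v6) [++-] → (-0.709487, -1.17451, -0.0429)–(0.709487, -1.17451, -0.0429)  len=1.4190
  (v3,v6,v8) [+--] → (0.709487, -1.17451, -0.0429)–(0.762515, -1.12148, -0.0429)  len=0.0750
  (v3,v8,v9) [+-+] → (0.762515, -1.12148, -0.0429)–(1.1909, 0, -0.0429)  len=1.2005
  (v6,v2,v10) [-+-] → (-0.709487, -1.17451, -0.0429)–(-0.762515, -1.12148, -0.0429)  len=0.0750
  (v9,v8,v1) [+-+] → (1.1909, 0, -0.0429)–(0.762515, 1.12148, -0.0429)  len=1.2005

Chained into 1 loop(s):
  loop 1: 10 segments, perimeter = 7.9400
Total perimeter = 7.940

loops=1 perimeter=7.940


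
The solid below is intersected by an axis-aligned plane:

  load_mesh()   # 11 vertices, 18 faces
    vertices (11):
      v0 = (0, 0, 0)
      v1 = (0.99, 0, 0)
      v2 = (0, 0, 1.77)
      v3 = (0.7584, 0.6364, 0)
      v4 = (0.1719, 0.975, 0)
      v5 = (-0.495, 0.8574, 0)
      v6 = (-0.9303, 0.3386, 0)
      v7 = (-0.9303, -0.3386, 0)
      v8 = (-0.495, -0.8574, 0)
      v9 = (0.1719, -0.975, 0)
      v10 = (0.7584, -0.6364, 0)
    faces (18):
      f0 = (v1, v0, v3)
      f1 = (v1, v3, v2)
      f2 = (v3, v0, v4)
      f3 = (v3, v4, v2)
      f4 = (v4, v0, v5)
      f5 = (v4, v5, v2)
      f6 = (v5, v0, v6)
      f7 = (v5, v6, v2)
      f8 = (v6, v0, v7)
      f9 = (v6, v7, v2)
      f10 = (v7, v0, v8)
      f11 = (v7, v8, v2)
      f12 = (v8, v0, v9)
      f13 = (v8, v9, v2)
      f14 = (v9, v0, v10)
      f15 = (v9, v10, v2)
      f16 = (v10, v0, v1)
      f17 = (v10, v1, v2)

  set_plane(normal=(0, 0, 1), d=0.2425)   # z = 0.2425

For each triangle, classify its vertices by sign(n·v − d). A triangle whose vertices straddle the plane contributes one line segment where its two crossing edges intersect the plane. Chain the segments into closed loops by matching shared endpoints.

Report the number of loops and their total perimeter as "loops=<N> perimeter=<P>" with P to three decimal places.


loops=1 perimeter=5.260

Straddling triangles (9 of 18):
  (v1,v3,v2) [--+] → (0.654495, 0.54921, 0.2425)–(0.854364, 0, 0.2425)  len=0.5844
  (v3,v4,v2) [--+] → (0.148349, 0.841419, 0.2425)–(0.654495, 0.54921, 0.2425)  len=0.5844
  (v4,v5,v2) [--+] → (-0.427182, 0.739931, 0.2425)–(0.148349, 0.841419, 0.2425)  len=0.5844
  (v5,v6,v2) [--+] → (-0.802844, 0.29221, 0.2425)–(-0.427182, 0.739931, 0.2425)  len=0.5844
  (v6,v7,v2) [--+] → (-0.802844, -0.29221, 0.2425)–(-0.802844, 0.29221, 0.2425)  len=0.5844
  (v7,v8,v2) [--+] → (-0.427182, -0.739931, 0.2425)–(-0.802844, -0.29221, 0.2425)  len=0.5844
  (v8,v9,v2) [--+] → (0.148349, -0.841419, 0.2425)–(-0.427182, -0.739931, 0.2425)  len=0.5844
  (v9,v10,v2) [--+] → (0.654495, -0.54921, 0.2425)–(0.148349, -0.841419, 0.2425)  len=0.5844
  (v10,v1,v2) [--+] → (0.854364, 0, 0.2425)–(0.654495, -0.54921, 0.2425)  len=0.5844

Chained into 1 loop(s):
  loop 1: 9 segments, perimeter = 5.2599
Total perimeter = 5.260


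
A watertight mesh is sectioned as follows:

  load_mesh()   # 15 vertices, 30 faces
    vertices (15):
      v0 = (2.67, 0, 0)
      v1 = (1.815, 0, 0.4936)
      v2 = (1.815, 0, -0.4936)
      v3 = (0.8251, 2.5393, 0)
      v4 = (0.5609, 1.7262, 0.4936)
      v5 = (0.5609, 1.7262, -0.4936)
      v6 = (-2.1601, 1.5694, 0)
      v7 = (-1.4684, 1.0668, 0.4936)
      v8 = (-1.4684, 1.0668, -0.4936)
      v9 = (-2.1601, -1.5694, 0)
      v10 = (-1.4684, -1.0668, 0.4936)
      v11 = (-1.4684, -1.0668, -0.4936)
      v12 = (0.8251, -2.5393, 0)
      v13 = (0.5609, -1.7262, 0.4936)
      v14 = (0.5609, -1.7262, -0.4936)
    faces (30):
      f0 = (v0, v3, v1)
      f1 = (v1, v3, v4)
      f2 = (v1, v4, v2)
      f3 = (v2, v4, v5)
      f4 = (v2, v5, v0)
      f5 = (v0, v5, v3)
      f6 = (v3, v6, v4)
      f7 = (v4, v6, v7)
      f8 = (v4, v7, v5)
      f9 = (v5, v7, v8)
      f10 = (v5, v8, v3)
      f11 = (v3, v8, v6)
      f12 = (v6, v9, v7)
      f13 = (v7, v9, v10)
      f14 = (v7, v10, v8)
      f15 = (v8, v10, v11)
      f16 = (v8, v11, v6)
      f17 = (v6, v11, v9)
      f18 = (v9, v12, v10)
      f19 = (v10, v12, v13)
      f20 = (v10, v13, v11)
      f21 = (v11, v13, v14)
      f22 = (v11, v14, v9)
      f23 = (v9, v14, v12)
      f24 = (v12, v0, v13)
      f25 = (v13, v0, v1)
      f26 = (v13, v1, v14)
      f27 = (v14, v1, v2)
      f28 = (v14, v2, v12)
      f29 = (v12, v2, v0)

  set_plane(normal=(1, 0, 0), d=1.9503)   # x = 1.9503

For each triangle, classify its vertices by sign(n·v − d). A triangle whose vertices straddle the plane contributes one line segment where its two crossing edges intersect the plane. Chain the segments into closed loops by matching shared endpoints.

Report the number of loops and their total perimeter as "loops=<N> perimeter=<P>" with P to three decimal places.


Straddling triangles (6 of 30):
  (v0,v3,v1) [+--] → (1.9503, 0.990587, 0)–(1.9503, 0, 0.41549)  len=1.0742
  (v2,v5,v0) [--+] → (1.9503, 0.589041, -0.168434)–(1.9503, 0, -0.41549)  len=0.6388
  (v0,v5,v3) [+--] → (1.9503, 0.589041, -0.168434)–(1.9503, 0.990587, 0)  len=0.4354
  (v12,v0,v13) [-+-] → (1.9503, -0.990587, 0)–(1.9503, -0.589041, 0.168434)  len=0.4354
  (v13,v0,v1) [-+-] → (1.9503, -0.589041, 0.168434)–(1.9503, 0, 0.41549)  len=0.6388
  (v12,v2,v0) [--+] → (1.9503, 0, -0.41549)–(1.9503, -0.990587, 0)  len=1.0742

Chained into 1 loop(s):
  loop 1: 6 segments, perimeter = 4.2968
Total perimeter = 4.297

loops=1 perimeter=4.297


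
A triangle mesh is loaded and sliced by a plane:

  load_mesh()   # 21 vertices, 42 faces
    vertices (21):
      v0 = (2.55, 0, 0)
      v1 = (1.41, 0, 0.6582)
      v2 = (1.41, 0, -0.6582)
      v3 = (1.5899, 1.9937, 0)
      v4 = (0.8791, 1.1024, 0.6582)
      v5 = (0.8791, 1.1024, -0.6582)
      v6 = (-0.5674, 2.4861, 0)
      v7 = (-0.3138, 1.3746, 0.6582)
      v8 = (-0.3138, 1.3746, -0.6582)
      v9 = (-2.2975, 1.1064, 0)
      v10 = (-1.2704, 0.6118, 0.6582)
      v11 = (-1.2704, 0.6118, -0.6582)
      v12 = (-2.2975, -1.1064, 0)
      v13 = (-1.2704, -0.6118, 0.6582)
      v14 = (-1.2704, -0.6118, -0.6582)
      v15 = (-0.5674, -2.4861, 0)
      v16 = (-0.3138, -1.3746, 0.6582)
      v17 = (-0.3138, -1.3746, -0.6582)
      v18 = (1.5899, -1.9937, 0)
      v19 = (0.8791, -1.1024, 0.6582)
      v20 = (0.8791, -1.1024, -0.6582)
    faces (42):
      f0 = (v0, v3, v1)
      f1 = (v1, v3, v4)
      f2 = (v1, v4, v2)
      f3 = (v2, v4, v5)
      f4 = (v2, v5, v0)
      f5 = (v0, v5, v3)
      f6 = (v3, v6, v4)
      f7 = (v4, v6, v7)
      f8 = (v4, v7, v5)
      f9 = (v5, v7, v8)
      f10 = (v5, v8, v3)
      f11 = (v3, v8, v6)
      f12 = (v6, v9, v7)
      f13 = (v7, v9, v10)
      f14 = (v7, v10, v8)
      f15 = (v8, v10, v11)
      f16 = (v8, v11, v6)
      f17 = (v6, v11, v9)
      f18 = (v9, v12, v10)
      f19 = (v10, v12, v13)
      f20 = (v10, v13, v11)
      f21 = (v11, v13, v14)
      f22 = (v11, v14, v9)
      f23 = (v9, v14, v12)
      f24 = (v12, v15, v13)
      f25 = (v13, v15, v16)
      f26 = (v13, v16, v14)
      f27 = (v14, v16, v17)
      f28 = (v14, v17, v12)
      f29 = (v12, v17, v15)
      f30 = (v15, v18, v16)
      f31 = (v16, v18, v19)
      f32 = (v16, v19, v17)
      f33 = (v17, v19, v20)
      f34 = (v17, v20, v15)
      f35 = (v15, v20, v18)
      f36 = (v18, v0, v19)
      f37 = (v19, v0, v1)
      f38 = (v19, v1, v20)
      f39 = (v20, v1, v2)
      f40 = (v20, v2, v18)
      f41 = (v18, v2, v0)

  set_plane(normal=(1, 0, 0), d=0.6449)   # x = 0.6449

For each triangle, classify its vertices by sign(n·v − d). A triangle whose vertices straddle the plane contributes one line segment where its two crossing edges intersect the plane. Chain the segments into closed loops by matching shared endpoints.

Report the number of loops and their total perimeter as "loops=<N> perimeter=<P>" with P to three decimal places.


Straddling triangles (12 of 42):
  (v3,v6,v4) [+-+] → (0.6449, 2.20939, 0)–(0.6449, 1.32643, 0.551632)  len=1.0411
  (v4,v6,v7) [+--] → (0.6449, 1.32643, 0.551632)–(0.6449, 1.15584, 0.6582)  len=0.2011
  (v4,v7,v5) [+-+] → (0.6449, 1.15584, 0.6582)–(0.6449, 1.15584, -0.399753)  len=1.0580
  (v5,v7,v8) [+--] → (0.6449, 1.15584, -0.399753)–(0.6449, 1.15584, -0.6582)  len=0.2584
  (v5,v8,v3) [+-+] → (0.6449, 1.15584, -0.6582)–(0.6449, 1.68638, -0.326732)  len=0.6256
  (v3,v8,v6) [+--] → (0.6449, 1.68638, -0.326732)–(0.6449, 2.20939, 0)  len=0.6167
  (v15,v18,v16) [-+-] → (0.6449, -2.20939, 0)–(0.6449, -1.68638, 0.326732)  len=0.6167
  (v16,v18,v19) [-++] → (0.6449, -1.68638, 0.326732)–(0.6449, -1.15584, 0.6582)  len=0.6256
  (v16,v19,v17) [-+-] → (0.6449, -1.15584, 0.6582)–(0.6449, -1.15584, 0.399753)  len=0.2584
  (v17,v19,v20) [-++] → (0.6449, -1.15584, 0.399753)–(0.6449, -1.15584, -0.6582)  len=1.0580
  (v17,v20,v15) [-+-] → (0.6449, -1.15584, -0.6582)–(0.6449, -1.32643, -0.551632)  len=0.2011
  (v15,v20,v18) [-++] → (0.6449, -1.32643, -0.551632)–(0.6449, -2.20939, 0)  len=1.0411

Chained into 2 loop(s):
  loop 1: 6 segments, perimeter = 3.8009
  loop 2: 6 segments, perimeter = 3.8009
Total perimeter = 7.602

loops=2 perimeter=7.602


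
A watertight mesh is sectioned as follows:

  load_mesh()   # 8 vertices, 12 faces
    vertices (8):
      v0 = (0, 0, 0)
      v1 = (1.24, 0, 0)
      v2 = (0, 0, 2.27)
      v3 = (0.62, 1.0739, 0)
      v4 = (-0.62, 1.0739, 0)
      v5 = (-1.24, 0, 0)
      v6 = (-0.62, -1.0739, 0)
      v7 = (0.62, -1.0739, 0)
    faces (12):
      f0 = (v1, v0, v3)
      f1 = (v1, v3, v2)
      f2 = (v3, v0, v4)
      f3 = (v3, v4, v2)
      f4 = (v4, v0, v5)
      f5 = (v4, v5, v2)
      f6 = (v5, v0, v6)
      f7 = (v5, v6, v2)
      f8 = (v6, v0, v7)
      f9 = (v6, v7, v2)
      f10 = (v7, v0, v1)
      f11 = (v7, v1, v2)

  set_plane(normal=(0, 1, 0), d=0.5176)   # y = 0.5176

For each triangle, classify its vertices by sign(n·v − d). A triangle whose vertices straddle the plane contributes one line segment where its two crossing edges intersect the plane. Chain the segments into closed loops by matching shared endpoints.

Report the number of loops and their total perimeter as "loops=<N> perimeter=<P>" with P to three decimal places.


loops=1 perimeter=5.160

Straddling triangles (6 of 12):
  (v1,v0,v3) [--+] → (0.298829, 0.5176, 0)–(0.941171, 0.5176, 0)  len=0.6423
  (v1,v3,v2) [-+-] → (0.941171, 0.5176, 0)–(0.298829, 0.5176, 1.1759)  len=1.3399
  (v3,v0,v4) [+-+] → (0.298829, 0.5176, 0)–(-0.298829, 0.5176, 0)  len=0.5977
  (v3,v4,v2) [++-] → (-0.298829, 0.5176, 1.1759)–(0.298829, 0.5176, 1.1759)  len=0.5977
  (v4,v0,v5) [+--] → (-0.298829, 0.5176, 0)–(-0.941171, 0.5176, 0)  len=0.6423
  (v4,v5,v2) [+--] → (-0.941171, 0.5176, 0)–(-0.298829, 0.5176, 1.1759)  len=1.3399

Chained into 1 loop(s):
  loop 1: 6 segments, perimeter = 5.1598
Total perimeter = 5.160


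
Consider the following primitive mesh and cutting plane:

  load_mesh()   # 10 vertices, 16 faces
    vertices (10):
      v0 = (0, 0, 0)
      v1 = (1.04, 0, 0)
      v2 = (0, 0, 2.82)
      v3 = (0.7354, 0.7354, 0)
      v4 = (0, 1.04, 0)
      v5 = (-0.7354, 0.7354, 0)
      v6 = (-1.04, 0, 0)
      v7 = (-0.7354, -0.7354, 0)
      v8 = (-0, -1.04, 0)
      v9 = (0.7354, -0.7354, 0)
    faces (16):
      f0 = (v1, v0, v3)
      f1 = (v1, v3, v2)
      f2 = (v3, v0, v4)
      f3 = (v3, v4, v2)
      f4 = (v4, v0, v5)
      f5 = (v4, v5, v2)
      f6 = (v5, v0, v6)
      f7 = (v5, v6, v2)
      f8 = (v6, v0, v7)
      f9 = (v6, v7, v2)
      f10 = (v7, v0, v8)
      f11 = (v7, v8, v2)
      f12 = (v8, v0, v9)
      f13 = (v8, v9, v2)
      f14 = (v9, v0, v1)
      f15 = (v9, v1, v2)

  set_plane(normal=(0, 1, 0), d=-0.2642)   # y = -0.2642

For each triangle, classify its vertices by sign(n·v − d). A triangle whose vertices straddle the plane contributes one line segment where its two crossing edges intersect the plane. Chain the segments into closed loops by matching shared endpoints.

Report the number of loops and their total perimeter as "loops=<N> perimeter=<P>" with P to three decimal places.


loops=1 perimeter=6.507

Straddling triangles (8 of 16):
  (v6,v0,v7) [++-] → (-0.2642, -0.2642, 0)–(-0.930569, -0.2642, 0)  len=0.6664
  (v6,v7,v2) [+-+] → (-0.930569, -0.2642, 0)–(-0.2642, -0.2642, 1.80689)  len=1.9258
  (v7,v0,v8) [-+-] → (-0.2642, -0.2642, 0)–(0, -0.2642, 0)  len=0.2642
  (v7,v8,v2) [--+] → (0, -0.2642, 2.10361)–(-0.2642, -0.2642, 1.80689)  len=0.3973
  (v8,v0,v9) [-+-] → (0, -0.2642, 0)–(0.2642, -0.2642, 0)  len=0.2642
  (v8,v9,v2) [--+] → (0.2642, -0.2642, 1.80689)–(0, -0.2642, 2.10361)  len=0.3973
  (v9,v0,v1) [-++] → (0.2642, -0.2642, 0)–(0.930569, -0.2642, 0)  len=0.6664
  (v9,v1,v2) [-++] → (0.930569, -0.2642, 0)–(0.2642, -0.2642, 1.80689)  len=1.9258

Chained into 1 loop(s):
  loop 1: 8 segments, perimeter = 6.5074
Total perimeter = 6.507


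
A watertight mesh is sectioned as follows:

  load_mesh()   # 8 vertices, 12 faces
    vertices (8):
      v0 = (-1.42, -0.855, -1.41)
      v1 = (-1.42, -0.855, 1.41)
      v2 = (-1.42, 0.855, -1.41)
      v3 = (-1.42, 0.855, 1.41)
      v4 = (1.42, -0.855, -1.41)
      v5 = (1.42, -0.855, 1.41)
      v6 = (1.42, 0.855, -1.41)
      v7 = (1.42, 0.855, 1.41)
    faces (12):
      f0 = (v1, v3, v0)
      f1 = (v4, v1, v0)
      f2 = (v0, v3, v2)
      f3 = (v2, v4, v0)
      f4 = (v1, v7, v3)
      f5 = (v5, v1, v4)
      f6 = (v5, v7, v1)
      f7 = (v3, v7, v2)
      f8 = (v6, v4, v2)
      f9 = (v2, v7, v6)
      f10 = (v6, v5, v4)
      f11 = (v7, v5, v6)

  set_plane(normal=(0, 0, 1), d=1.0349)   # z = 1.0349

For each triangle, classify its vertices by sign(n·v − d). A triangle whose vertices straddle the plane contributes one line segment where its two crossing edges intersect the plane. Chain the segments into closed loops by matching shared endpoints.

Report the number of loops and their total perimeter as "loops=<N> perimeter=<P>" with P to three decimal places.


Straddling triangles (8 of 12):
  (v1,v3,v0) [++-] → (-1.42, 0.627546, 1.0349)–(-1.42, -0.855, 1.0349)  len=1.4825
  (v4,v1,v0) [-+-] → (-1.04224, -0.855, 1.0349)–(-1.42, -0.855, 1.0349)  len=0.3778
  (v0,v3,v2) [-+-] → (-1.42, 0.627546, 1.0349)–(-1.42, 0.855, 1.0349)  len=0.2275
  (v5,v1,v4) [++-] → (-1.04224, -0.855, 1.0349)–(1.42, -0.855, 1.0349)  len=2.4622
  (v3,v7,v2) [++-] → (1.04224, 0.855, 1.0349)–(-1.42, 0.855, 1.0349)  len=2.4622
  (v2,v7,v6) [-+-] → (1.04224, 0.855, 1.0349)–(1.42, 0.855, 1.0349)  len=0.3778
  (v6,v5,v4) [-+-] → (1.42, -0.627546, 1.0349)–(1.42, -0.855, 1.0349)  len=0.2275
  (v7,v5,v6) [++-] → (1.42, -0.627546, 1.0349)–(1.42, 0.855, 1.0349)  len=1.4825

Chained into 1 loop(s):
  loop 1: 8 segments, perimeter = 9.1000
Total perimeter = 9.100

loops=1 perimeter=9.100


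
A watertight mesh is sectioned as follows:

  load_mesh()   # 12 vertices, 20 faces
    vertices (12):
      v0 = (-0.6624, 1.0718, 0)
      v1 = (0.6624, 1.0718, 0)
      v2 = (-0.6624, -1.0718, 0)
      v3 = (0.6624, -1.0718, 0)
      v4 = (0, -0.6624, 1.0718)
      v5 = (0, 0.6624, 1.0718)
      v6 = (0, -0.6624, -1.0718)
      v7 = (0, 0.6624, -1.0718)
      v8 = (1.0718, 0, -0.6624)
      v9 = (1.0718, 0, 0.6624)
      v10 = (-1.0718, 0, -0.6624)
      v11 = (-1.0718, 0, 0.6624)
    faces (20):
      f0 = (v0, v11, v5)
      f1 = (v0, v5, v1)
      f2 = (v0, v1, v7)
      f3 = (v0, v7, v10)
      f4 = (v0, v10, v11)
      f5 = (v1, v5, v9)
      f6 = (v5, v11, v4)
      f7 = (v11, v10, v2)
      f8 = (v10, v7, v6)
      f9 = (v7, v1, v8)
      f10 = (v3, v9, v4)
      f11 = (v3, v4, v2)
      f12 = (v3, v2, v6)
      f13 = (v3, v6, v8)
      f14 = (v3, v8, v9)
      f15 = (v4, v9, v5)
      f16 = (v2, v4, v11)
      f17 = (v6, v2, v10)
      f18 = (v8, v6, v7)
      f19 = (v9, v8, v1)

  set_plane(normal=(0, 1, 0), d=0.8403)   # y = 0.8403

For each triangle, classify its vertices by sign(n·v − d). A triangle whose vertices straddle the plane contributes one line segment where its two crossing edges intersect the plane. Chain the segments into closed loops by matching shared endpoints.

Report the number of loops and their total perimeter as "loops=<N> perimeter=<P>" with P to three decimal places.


loops=1 perimeter=4.343

Straddling triangles (8 of 20):
  (v0,v11,v5) [+--] → (-0.750827, 0.8403, 0.143073)–(-0.287838, 0.8403, 0.606062)  len=0.6548
  (v0,v5,v1) [+-+] → (-0.287838, 0.8403, 0.606062)–(0.287838, 0.8403, 0.606062)  len=0.5757
  (v0,v1,v7) [++-] → (0.287838, 0.8403, -0.606062)–(-0.287838, 0.8403, -0.606062)  len=0.5757
  (v0,v7,v10) [+--] → (-0.287838, 0.8403, -0.606062)–(-0.750827, 0.8403, -0.143073)  len=0.6548
  (v0,v10,v11) [+--] → (-0.750827, 0.8403, -0.143073)–(-0.750827, 0.8403, 0.143073)  len=0.2861
  (v1,v5,v9) [+--] → (0.287838, 0.8403, 0.606062)–(0.750827, 0.8403, 0.143073)  len=0.6548
  (v7,v1,v8) [-+-] → (0.287838, 0.8403, -0.606062)–(0.750827, 0.8403, -0.143073)  len=0.6548
  (v9,v8,v1) [--+] → (0.750827, 0.8403, -0.143073)–(0.750827, 0.8403, 0.143073)  len=0.2861

Chained into 1 loop(s):
  loop 1: 8 segments, perimeter = 4.3427
Total perimeter = 4.343


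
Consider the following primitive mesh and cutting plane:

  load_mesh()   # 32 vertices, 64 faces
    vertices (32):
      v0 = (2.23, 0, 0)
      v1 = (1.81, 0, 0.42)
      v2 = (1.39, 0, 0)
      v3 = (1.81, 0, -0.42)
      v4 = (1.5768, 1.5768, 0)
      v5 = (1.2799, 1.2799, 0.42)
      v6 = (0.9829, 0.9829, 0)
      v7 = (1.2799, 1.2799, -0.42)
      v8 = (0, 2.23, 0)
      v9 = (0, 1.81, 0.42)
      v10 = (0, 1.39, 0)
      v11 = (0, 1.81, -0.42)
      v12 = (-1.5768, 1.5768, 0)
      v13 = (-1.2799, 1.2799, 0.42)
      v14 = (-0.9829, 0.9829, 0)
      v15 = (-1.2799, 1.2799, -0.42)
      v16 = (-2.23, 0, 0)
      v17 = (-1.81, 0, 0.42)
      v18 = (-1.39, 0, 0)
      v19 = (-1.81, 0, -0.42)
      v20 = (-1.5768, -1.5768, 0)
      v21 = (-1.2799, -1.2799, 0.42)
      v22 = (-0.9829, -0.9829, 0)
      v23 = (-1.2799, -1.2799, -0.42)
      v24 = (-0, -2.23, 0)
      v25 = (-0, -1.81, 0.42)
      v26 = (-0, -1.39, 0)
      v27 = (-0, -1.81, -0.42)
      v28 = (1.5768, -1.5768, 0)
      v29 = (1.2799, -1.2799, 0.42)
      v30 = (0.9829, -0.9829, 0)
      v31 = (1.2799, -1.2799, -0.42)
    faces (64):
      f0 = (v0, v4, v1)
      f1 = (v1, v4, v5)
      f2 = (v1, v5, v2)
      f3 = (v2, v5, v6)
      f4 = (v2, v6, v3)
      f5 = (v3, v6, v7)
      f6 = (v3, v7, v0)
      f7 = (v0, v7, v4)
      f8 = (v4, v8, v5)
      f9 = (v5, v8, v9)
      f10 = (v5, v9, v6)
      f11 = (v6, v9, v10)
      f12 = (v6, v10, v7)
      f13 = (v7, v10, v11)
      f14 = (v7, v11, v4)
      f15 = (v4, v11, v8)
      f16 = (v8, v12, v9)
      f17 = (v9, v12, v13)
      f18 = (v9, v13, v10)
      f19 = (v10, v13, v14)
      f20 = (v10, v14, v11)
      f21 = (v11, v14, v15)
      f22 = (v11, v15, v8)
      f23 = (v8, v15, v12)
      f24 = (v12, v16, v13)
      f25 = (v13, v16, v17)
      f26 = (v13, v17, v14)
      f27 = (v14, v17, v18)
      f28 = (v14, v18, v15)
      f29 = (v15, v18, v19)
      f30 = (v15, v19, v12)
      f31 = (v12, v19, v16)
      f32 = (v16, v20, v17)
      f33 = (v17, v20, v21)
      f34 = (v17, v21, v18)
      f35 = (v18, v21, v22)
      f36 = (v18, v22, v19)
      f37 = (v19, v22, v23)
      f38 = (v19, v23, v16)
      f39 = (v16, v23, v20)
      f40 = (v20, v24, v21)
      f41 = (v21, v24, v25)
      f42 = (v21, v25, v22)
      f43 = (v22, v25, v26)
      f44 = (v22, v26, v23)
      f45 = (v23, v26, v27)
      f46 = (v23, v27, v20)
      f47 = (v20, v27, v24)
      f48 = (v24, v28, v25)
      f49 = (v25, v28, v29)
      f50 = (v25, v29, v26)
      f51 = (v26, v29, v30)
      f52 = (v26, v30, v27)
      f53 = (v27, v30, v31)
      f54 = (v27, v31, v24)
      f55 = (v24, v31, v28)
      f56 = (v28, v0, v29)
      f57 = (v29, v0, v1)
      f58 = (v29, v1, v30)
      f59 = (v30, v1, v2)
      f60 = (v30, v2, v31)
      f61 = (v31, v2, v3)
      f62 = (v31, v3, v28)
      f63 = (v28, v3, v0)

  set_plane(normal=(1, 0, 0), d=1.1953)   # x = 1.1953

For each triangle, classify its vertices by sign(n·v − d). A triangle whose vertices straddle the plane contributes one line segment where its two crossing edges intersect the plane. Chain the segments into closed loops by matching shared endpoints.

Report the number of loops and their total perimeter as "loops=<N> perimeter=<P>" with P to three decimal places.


Straddling triangles (20 of 64):
  (v2,v5,v6) [++-] → (1.1953, 1.1953, 0.300364)–(1.1953, 0.470083, 0)  len=0.7850
  (v2,v6,v3) [+-+] → (1.1953, 0.470083, 0)–(1.1953, 0.73049, -0.107856)  len=0.2819
  (v3,v6,v7) [+-+] → (1.1953, 0.73049, -0.107856)–(1.1953, 1.1953, -0.300364)  len=0.5031
  (v4,v8,v5) [+-+] → (1.1953, 1.73484, 0)–(1.1953, 1.3427, 0.392238)  len=0.5546
  (v5,v8,v9) [+--] → (1.1953, 1.3427, 0.392238)–(1.1953, 1.31494, 0.42)  len=0.0393
  (v5,v9,v6) [+--] → (1.1953, 1.31494, 0.42)–(1.1953, 1.1953, 0.300364)  len=0.1692
  (v6,v10,v7) [--+] → (1.1953, 1.28718, -0.392238)–(1.1953, 1.1953, -0.300364)  len=0.1299
  (v7,v10,v11) [+--] → (1.1953, 1.28718, -0.392238)–(1.1953, 1.31494, -0.42)  len=0.0393
  (v7,v11,v4) [+-+] → (1.1953, 1.31494, -0.42)–(1.1953, 1.63322, -0.101617)  len=0.4502
  (v4,v11,v8) [+--] → (1.1953, 1.63322, -0.101617)–(1.1953, 1.73484, 0)  len=0.1437
  (v24,v28,v25) [-+-] → (1.1953, -1.73484, 0)–(1.1953, -1.63322, 0.101617)  len=0.1437
  (v25,v28,v29) [-++] → (1.1953, -1.63322, 0.101617)–(1.1953, -1.31494, 0.42)  len=0.4502
  (v25,v29,v26) [-+-] → (1.1953, -1.31494, 0.42)–(1.1953, -1.28718, 0.392238)  len=0.0393
  (v26,v29,v30) [-+-] → (1.1953, -1.28718, 0.392238)–(1.1953, -1.1953, 0.300364)  len=0.1299
  (v27,v30,v31) [--+] → (1.1953, -1.1953, -0.300364)–(1.1953, -1.31494, -0.42)  len=0.1692
  (v27,v31,v24) [-+-] → (1.1953, -1.31494, -0.42)–(1.1953, -1.3427, -0.392238)  len=0.0393
  (v24,v31,v28) [-++] → (1.1953, -1.3427, -0.392238)–(1.1953, -1.73484, 0)  len=0.5546
  (v29,v1,v30) [++-] → (1.1953, -0.73049, 0.107856)–(1.1953, -1.1953, 0.300364)  len=0.5031
  (v30,v1,v2) [-++] → (1.1953, -0.73049, 0.107856)–(1.1953, -0.470083, 0)  len=0.2819
  (v30,v2,v31) [-++] → (1.1953, -0.470083, 0)–(1.1953, -1.1953, -0.300364)  len=0.7850

Chained into 2 loop(s):
  loop 1: 10 segments, perimeter = 3.0961
  loop 2: 10 segments, perimeter = 3.0961
Total perimeter = 6.192

loops=2 perimeter=6.192


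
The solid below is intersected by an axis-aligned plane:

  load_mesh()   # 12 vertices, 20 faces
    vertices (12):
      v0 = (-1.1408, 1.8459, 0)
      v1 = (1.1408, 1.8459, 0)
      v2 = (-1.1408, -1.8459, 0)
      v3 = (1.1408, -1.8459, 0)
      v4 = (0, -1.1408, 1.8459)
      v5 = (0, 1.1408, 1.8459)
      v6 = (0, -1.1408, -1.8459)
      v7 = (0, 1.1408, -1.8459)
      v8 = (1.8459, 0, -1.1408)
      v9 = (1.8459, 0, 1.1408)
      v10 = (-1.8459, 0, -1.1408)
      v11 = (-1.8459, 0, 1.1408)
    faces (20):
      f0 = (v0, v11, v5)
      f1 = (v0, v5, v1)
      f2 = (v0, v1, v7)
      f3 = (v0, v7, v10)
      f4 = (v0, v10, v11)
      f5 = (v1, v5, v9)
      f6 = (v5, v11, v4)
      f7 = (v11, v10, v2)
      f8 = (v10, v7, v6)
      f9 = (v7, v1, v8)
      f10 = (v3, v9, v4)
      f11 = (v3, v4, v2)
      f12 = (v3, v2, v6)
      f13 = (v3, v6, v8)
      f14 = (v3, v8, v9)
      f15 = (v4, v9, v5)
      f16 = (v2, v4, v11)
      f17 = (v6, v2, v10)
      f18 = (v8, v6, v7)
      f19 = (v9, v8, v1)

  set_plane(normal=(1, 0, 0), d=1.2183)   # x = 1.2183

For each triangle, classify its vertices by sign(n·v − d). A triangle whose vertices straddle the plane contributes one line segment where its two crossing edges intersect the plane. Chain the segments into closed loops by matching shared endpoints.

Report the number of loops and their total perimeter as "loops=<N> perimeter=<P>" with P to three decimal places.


Straddling triangles (8 of 20):
  (v1,v5,v9) [--+] → (1.2183, 0.387868, 1.38053)–(1.2183, 1.64301, 0.125389)  len=1.7750
  (v7,v1,v8) [--+] → (1.2183, 1.64301, -0.125389)–(1.2183, 0.387868, -1.38053)  len=1.7750
  (v3,v9,v4) [-+-] → (1.2183, -1.64301, 0.125389)–(1.2183, -0.387868, 1.38053)  len=1.7750
  (v3,v6,v8) [--+] → (1.2183, -0.387868, -1.38053)–(1.2183, -1.64301, -0.125389)  len=1.7750
  (v3,v8,v9) [-++] → (1.2183, -1.64301, -0.125389)–(1.2183, -1.64301, 0.125389)  len=0.2508
  (v4,v9,v5) [-+-] → (1.2183, -0.387868, 1.38053)–(1.2183, 0.387868, 1.38053)  len=0.7757
  (v8,v6,v7) [+--] → (1.2183, -0.387868, -1.38053)–(1.2183, 0.387868, -1.38053)  len=0.7757
  (v9,v8,v1) [++-] → (1.2183, 1.64301, -0.125389)–(1.2183, 1.64301, 0.125389)  len=0.2508

Chained into 1 loop(s):
  loop 1: 8 segments, perimeter = 9.1532
Total perimeter = 9.153

loops=1 perimeter=9.153


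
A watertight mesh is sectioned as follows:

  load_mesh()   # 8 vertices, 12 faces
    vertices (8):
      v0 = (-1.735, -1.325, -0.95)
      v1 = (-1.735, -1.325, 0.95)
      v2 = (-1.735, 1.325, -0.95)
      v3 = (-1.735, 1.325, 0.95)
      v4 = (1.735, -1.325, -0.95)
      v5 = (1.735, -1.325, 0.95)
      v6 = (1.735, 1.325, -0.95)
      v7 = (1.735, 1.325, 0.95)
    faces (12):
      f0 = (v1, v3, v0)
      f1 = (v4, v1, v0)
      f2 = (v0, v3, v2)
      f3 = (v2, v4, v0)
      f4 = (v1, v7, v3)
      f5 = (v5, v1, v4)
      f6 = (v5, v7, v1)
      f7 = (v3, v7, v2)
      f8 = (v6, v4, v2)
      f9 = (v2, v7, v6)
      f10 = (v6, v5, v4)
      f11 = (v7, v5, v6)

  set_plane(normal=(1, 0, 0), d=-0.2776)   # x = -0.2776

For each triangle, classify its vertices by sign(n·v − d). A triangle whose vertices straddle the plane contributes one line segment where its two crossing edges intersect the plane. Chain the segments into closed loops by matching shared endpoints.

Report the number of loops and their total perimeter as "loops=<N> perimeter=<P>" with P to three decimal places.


loops=1 perimeter=9.100

Straddling triangles (8 of 12):
  (v4,v1,v0) [+--] → (-0.2776, -1.325, 0.152)–(-0.2776, -1.325, -0.95)  len=1.1020
  (v2,v4,v0) [-+-] → (-0.2776, 0.212, -0.95)–(-0.2776, -1.325, -0.95)  len=1.5370
  (v1,v7,v3) [-+-] → (-0.2776, -0.212, 0.95)–(-0.2776, 1.325, 0.95)  len=1.5370
  (v5,v1,v4) [+-+] → (-0.2776, -1.325, 0.95)–(-0.2776, -1.325, 0.152)  len=0.7980
  (v5,v7,v1) [++-] → (-0.2776, -0.212, 0.95)–(-0.2776, -1.325, 0.95)  len=1.1130
  (v3,v7,v2) [-+-] → (-0.2776, 1.325, 0.95)–(-0.2776, 1.325, -0.152)  len=1.1020
  (v6,v4,v2) [++-] → (-0.2776, 0.212, -0.95)–(-0.2776, 1.325, -0.95)  len=1.1130
  (v2,v7,v6) [-++] → (-0.2776, 1.325, -0.152)–(-0.2776, 1.325, -0.95)  len=0.7980

Chained into 1 loop(s):
  loop 1: 8 segments, perimeter = 9.1000
Total perimeter = 9.100


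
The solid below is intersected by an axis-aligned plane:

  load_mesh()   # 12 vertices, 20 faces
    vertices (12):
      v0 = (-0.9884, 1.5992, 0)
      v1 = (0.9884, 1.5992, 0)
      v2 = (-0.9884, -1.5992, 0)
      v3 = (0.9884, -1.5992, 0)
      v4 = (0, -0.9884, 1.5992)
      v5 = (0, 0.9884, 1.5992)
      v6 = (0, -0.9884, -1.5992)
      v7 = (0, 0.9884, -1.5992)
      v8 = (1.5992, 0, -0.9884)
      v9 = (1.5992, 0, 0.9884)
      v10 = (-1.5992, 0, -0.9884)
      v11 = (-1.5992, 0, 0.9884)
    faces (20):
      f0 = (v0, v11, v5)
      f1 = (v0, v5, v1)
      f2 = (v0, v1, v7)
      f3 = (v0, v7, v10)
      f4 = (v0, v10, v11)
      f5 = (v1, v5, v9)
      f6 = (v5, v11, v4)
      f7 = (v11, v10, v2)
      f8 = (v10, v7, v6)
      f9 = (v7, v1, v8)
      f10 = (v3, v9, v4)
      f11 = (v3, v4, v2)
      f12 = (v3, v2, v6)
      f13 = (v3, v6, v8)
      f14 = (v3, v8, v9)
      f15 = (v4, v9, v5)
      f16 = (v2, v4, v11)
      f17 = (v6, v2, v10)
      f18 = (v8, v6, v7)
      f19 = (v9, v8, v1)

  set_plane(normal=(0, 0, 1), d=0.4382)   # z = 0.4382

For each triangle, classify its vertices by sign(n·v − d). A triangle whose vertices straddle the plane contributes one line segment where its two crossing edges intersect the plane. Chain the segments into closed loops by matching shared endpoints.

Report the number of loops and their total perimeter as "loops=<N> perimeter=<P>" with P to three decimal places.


Straddling triangles (10 of 20):
  (v0,v11,v5) [-++] → (-1.25919, 0.890206, 0.4382)–(-0.717567, 1.43183, 0.4382)  len=0.7660
  (v0,v5,v1) [-+-] → (-0.717567, 1.43183, 0.4382)–(0.717567, 1.43183, 0.4382)  len=1.4351
  (v0,v10,v11) [--+] → (-1.5992, 0, 0.4382)–(-1.25919, 0.890206, 0.4382)  len=0.9529
  (v1,v5,v9) [-++] → (0.717567, 1.43183, 0.4382)–(1.25919, 0.890206, 0.4382)  len=0.7660
  (v11,v10,v2) [+--] → (-1.5992, 0, 0.4382)–(-1.25919, -0.890206, 0.4382)  len=0.9529
  (v3,v9,v4) [-++] → (1.25919, -0.890206, 0.4382)–(0.717567, -1.43183, 0.4382)  len=0.7660
  (v3,v4,v2) [-+-] → (0.717567, -1.43183, 0.4382)–(-0.717567, -1.43183, 0.4382)  len=1.4351
  (v3,v8,v9) [--+] → (1.5992, 0, 0.4382)–(1.25919, -0.890206, 0.4382)  len=0.9529
  (v2,v4,v11) [-++] → (-0.717567, -1.43183, 0.4382)–(-1.25919, -0.890206, 0.4382)  len=0.7660
  (v9,v8,v1) [+--] → (1.5992, 0, 0.4382)–(1.25919, 0.890206, 0.4382)  len=0.9529

Chained into 1 loop(s):
  loop 1: 10 segments, perimeter = 9.7459
Total perimeter = 9.746

loops=1 perimeter=9.746


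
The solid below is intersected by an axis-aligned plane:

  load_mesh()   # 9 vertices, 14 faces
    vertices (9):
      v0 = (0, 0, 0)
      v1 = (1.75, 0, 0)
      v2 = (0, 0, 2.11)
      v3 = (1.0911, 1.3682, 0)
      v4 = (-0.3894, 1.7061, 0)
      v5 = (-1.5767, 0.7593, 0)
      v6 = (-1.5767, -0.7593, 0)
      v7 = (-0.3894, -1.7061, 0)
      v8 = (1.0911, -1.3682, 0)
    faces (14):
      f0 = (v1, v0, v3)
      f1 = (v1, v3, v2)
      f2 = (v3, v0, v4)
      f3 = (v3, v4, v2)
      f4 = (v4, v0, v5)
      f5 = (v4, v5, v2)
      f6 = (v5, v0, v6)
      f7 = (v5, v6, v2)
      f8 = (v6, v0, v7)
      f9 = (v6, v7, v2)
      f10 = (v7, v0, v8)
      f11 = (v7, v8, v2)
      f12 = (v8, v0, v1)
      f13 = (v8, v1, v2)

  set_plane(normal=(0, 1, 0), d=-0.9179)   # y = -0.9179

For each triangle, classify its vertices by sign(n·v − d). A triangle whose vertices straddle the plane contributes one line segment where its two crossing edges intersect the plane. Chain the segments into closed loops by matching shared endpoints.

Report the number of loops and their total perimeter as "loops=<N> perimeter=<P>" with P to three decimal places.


Straddling triangles (6 of 14):
  (v6,v0,v7) [++-] → (-0.209501, -0.9179, 0)–(-1.37781, -0.9179, 0)  len=1.1683
  (v6,v7,v2) [+-+] → (-1.37781, -0.9179, 0)–(-0.209501, -0.9179, 0.974797)  len=1.5216
  (v7,v0,v8) [-+-] → (-0.209501, -0.9179, 0)–(0.731999, -0.9179, 0)  len=0.9415
  (v7,v8,v2) [--+] → (0.731999, -0.9179, 0.69444)–(-0.209501, -0.9179, 0.974797)  len=0.9824
  (v8,v0,v1) [-++] → (0.731999, -0.9179, 0)–(1.30796, -0.9179, 0)  len=0.5760
  (v8,v1,v2) [-++] → (1.30796, -0.9179, 0)–(0.731999, -0.9179, 0.69444)  len=0.9022

Chained into 1 loop(s):
  loop 1: 6 segments, perimeter = 6.0919
Total perimeter = 6.092

loops=1 perimeter=6.092


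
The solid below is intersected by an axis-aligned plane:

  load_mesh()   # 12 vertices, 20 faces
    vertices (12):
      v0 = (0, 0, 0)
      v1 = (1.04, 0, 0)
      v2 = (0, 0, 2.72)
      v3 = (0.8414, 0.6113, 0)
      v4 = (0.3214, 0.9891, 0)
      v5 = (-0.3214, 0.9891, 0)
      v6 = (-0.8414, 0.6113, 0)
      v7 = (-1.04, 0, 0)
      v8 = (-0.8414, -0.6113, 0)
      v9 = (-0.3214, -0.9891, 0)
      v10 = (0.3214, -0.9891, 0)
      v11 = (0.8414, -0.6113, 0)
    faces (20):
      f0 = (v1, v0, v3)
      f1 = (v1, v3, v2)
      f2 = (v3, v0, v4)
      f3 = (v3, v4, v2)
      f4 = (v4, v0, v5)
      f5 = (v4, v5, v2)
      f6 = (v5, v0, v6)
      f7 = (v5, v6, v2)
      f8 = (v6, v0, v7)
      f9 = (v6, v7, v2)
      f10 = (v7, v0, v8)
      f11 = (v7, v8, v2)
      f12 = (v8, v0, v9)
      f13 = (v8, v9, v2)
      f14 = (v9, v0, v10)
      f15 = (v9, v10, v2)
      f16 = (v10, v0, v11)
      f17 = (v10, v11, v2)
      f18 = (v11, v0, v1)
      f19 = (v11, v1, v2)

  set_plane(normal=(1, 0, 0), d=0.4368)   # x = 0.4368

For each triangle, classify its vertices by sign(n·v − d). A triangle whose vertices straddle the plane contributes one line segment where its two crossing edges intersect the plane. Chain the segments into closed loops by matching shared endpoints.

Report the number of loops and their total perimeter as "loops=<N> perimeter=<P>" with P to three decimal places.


Straddling triangles (8 of 20):
  (v1,v0,v3) [+-+] → (0.4368, 0, 0)–(0.4368, 0.317347, 0)  len=0.3173
  (v1,v3,v2) [++-] → (0.4368, 0.317347, 1.30795)–(0.4368, 0, 1.5776)  len=0.4164
  (v3,v0,v4) [+--] → (0.4368, 0.317347, 0)–(0.4368, 0.905257, 0)  len=0.5879
  (v3,v4,v2) [+--] → (0.4368, 0.905257, 0)–(0.4368, 0.317347, 1.30795)  len=1.4340
  (v10,v0,v11) [--+] → (0.4368, -0.317347, 0)–(0.4368, -0.905257, 0)  len=0.5879
  (v10,v11,v2) [-+-] → (0.4368, -0.905257, 0)–(0.4368, -0.317347, 1.30795)  len=1.4340
  (v11,v0,v1) [+-+] → (0.4368, -0.317347, 0)–(0.4368, 0, 0)  len=0.3173
  (v11,v1,v2) [++-] → (0.4368, 0, 1.5776)–(0.4368, -0.317347, 1.30795)  len=0.4164

Chained into 1 loop(s):
  loop 1: 8 segments, perimeter = 5.5114
Total perimeter = 5.511

loops=1 perimeter=5.511
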